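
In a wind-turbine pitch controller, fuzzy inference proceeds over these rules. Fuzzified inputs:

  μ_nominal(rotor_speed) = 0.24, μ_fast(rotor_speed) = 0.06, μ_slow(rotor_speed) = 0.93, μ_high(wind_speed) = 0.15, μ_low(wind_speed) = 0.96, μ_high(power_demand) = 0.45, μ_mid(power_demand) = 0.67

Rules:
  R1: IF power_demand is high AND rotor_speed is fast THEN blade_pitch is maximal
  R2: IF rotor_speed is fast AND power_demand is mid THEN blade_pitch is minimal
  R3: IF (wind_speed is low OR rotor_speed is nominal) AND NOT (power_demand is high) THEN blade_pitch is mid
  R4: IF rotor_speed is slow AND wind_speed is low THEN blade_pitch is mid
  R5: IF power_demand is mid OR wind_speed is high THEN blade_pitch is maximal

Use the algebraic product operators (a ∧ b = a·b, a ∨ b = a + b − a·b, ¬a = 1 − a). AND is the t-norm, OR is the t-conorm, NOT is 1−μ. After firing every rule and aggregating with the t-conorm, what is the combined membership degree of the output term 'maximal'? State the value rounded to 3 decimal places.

0.727

R1: high=0.45, fast=0.06; AND[a·b] → w = 0.0270
R2: fast=0.06, mid=0.67; AND[a·b] → w = 0.0402
R3: (low=0.96 OR nominal=0.24) = 0.9696; AND[a·b] with ¬high=1−0.45=0.55 → w = 0.5333
R4: slow=0.93, low=0.96; AND[a·b] → w = 0.8928
R5: mid=0.67, high=0.15; OR[a + b − a·b] → w = 0.7195
Rules with consequent 'maximal': {R1, R5} → strengths 0.0270, 0.7195
Aggregate via t-conorm [a + b − a·b]: 0.7271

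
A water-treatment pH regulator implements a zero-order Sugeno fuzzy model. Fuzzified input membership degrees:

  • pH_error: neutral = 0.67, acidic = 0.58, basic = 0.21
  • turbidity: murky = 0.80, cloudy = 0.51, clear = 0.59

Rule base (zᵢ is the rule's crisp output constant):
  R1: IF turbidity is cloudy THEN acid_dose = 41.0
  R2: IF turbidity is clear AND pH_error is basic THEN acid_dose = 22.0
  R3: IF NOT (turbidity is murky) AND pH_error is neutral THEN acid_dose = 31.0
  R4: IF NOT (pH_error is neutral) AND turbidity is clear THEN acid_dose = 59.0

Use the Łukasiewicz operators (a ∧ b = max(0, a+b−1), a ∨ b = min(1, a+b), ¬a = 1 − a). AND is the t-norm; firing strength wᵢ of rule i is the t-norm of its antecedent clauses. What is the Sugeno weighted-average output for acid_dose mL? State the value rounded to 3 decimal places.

41.000

R1 (z=41.0): cloudy=0.51 → w = 0.51
R2 (z=22.0): clear=0.59, basic=0.21; AND[max(0, a+b−1)] → w = 0.00
R3 (z=31.0): ¬murky=1−0.80=0.20, neutral=0.67; AND[max(0, a+b−1)] → w = 0.00
R4 (z=59.0): ¬neutral=1−0.67=0.33, clear=0.59; AND[max(0, a+b−1)] → w = 0.00
Weighted average = (0.51·41.0 + 0.00·22.0 + 0.00·31.0 + 0.00·59.0) / (0.51 + 0.00 + 0.00 + 0.00)
  = 20.9100 / 0.5100 = 41.000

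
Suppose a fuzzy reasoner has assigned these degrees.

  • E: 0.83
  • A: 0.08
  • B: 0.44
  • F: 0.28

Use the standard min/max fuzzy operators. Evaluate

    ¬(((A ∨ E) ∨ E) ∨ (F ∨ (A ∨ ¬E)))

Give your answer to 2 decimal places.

0.17

A ∨ E = max(a, b) on (0.08, 0.83) = 0.83
(A ∨ E) ∨ E = max(a, b) on (0.83, 0.83) = 0.83
¬E = 1 − 0.83 = 0.17
A ∨ ¬E = max(a, b) on (0.08, 0.17) = 0.17
F ∨ (A ∨ ¬E) = max(a, b) on (0.28, 0.17) = 0.28
((A ∨ E) ∨ E) ∨ (F ∨ (A ∨ ¬E)) = max(a, b) on (0.83, 0.28) = 0.83
¬(((A ∨ E) ∨ E) ∨ (F ∨ (A ∨ ¬E))) = 1 − 0.83 = 0.17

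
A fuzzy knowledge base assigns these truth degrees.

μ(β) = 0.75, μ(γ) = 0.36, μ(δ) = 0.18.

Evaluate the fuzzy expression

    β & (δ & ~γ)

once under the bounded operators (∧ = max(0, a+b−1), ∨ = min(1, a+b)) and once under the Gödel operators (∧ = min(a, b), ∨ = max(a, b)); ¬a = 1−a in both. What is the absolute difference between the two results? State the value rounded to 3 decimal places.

0.180

Under bounded:
  ~γ = 1 − 0.36 = 0.64
  δ & ~γ = max(0, a+b−1) on (0.18, 0.64) = 0.00
  β & (δ & ~γ) = max(0, a+b−1) on (0.75, 0.00) = 0.00
  → value = 0.0000
Under Gödel:
  ~γ = 1 − 0.36 = 0.64
  δ & ~γ = min(a, b) on (0.18, 0.64) = 0.18
  β & (δ & ~γ) = min(a, b) on (0.75, 0.18) = 0.18
  → value = 0.1800
|0.0000 − 0.1800| = 0.180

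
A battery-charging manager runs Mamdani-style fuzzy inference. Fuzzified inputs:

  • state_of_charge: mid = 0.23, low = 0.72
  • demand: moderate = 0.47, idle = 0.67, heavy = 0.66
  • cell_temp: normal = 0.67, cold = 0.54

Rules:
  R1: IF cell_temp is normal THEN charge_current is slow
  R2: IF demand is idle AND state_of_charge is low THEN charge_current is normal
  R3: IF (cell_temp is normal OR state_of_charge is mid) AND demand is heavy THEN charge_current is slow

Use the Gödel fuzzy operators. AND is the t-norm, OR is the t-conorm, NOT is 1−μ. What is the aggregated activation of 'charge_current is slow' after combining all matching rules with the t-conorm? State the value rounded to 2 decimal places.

R1: normal=0.67 → w = 0.67
R2: idle=0.67, low=0.72; AND[min(a, b)] → w = 0.67
R3: (normal=0.67 OR mid=0.23) = 0.67; AND[min(a, b)] with heavy=0.66 → w = 0.66
Rules with consequent 'slow': {R1, R3} → strengths 0.67, 0.66
Aggregate via t-conorm [max(a, b)]: 0.67

0.67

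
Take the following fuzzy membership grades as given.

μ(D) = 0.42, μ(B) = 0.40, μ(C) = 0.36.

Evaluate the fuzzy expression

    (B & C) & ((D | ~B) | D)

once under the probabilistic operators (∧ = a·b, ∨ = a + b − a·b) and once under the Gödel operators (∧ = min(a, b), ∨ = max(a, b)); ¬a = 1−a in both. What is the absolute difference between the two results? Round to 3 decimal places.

0.235

Under probabilistic:
  B & C = a·b on (0.4000, 0.3600) = 0.1440
  ~B = 1 − 0.4000 = 0.6000
  D | ~B = a + b − a·b on (0.4200, 0.6000) = 0.7680
  (D | ~B) | D = a + b − a·b on (0.7680, 0.4200) = 0.8654
  (B & C) & ((D | ~B) | D) = a·b on (0.1440, 0.8654) = 0.1246
  → value = 0.1246
Under Gödel:
  B & C = min(a, b) on (0.40, 0.36) = 0.36
  ~B = 1 − 0.40 = 0.60
  D | ~B = max(a, b) on (0.42, 0.60) = 0.60
  (D | ~B) | D = max(a, b) on (0.60, 0.42) = 0.60
  (B & C) & ((D | ~B) | D) = min(a, b) on (0.36, 0.60) = 0.36
  → value = 0.3600
|0.1246 − 0.3600| = 0.235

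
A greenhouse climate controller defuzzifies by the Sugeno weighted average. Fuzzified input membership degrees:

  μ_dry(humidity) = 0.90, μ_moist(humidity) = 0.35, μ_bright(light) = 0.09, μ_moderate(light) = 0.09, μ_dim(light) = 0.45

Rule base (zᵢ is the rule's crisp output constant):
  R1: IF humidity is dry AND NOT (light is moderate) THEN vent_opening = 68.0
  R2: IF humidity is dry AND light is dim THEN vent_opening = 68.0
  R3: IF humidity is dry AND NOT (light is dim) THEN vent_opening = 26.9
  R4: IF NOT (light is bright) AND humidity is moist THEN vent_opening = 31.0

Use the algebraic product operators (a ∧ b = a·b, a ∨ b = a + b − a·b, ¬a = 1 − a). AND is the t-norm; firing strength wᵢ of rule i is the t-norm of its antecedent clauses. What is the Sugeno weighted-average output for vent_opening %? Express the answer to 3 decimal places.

52.231

R1 (z=68.0): dry=0.90, ¬moderate=1−0.09=0.91; AND[a·b] → w = 0.8190
R2 (z=68.0): dry=0.90, dim=0.45; AND[a·b] → w = 0.4050
R3 (z=26.9): dry=0.90, ¬dim=1−0.45=0.55; AND[a·b] → w = 0.4950
R4 (z=31.0): ¬bright=1−0.09=0.91, moist=0.35; AND[a·b] → w = 0.3185
Weighted average = (0.8190·68.0 + 0.4050·68.0 + 0.4950·26.9 + 0.3185·31.0) / (0.8190 + 0.4050 + 0.4950 + 0.3185)
  = 106.4210 / 2.0375 = 52.231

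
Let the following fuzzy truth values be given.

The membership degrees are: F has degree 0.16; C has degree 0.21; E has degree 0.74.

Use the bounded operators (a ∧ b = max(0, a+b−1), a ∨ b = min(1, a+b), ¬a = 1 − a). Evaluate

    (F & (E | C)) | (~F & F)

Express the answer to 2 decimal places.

0.11

E | C = min(1, a+b) on (0.74, 0.21) = 0.95
F & (E | C) = max(0, a+b−1) on (0.16, 0.95) = 0.11
~F = 1 − 0.16 = 0.84
~F & F = max(0, a+b−1) on (0.84, 0.16) = 0.00
(F & (E | C)) | (~F & F) = min(1, a+b) on (0.11, 0.00) = 0.11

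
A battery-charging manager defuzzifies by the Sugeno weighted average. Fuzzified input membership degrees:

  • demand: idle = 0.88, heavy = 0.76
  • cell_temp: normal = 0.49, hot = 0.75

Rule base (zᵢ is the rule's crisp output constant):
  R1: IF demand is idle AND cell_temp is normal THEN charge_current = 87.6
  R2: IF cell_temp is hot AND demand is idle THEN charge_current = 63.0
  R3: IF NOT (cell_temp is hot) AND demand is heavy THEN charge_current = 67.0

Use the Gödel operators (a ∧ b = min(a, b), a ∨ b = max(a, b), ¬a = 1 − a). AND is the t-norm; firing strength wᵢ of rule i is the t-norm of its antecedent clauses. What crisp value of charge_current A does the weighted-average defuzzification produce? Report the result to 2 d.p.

R1 (z=87.6): idle=0.88, normal=0.49; AND[min(a, b)] → w = 0.49
R2 (z=63.0): hot=0.75, idle=0.88; AND[min(a, b)] → w = 0.75
R3 (z=67.0): ¬hot=1−0.75=0.25, heavy=0.76; AND[min(a, b)] → w = 0.25
Weighted average = (0.49·87.6 + 0.75·63.0 + 0.25·67.0) / (0.49 + 0.75 + 0.25)
  = 106.9240 / 1.4900 = 71.76

71.76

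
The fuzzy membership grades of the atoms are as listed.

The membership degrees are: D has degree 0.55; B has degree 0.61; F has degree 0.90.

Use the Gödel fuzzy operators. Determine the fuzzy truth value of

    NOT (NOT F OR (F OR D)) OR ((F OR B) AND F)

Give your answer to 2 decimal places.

0.90

NOT F = 1 − 0.90 = 0.10
F OR D = max(a, b) on (0.90, 0.55) = 0.90
NOT F OR (F OR D) = max(a, b) on (0.10, 0.90) = 0.90
NOT (NOT F OR (F OR D)) = 1 − 0.90 = 0.10
F OR B = max(a, b) on (0.90, 0.61) = 0.90
(F OR B) AND F = min(a, b) on (0.90, 0.90) = 0.90
NOT (NOT F OR (F OR D)) OR ((F OR B) AND F) = max(a, b) on (0.10, 0.90) = 0.90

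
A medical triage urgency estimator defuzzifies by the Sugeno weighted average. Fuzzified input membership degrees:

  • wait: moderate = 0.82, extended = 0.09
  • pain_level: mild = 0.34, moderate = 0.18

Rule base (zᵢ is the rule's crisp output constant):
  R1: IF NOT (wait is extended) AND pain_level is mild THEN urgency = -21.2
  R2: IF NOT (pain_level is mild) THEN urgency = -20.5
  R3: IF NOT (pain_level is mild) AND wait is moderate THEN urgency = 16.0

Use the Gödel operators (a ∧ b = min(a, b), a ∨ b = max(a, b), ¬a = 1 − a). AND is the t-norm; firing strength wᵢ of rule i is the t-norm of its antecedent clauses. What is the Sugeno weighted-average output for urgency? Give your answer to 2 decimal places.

-6.13

R1 (z=-21.2): ¬extended=1−0.09=0.91, mild=0.34; AND[min(a, b)] → w = 0.34
R2 (z=-20.5): ¬mild=1−0.34=0.66 → w = 0.66
R3 (z=16.0): ¬mild=1−0.34=0.66, moderate=0.82; AND[min(a, b)] → w = 0.66
Weighted average = (0.34·-21.2 + 0.66·-20.5 + 0.66·16.0) / (0.34 + 0.66 + 0.66)
  = -10.1780 / 1.6600 = -6.13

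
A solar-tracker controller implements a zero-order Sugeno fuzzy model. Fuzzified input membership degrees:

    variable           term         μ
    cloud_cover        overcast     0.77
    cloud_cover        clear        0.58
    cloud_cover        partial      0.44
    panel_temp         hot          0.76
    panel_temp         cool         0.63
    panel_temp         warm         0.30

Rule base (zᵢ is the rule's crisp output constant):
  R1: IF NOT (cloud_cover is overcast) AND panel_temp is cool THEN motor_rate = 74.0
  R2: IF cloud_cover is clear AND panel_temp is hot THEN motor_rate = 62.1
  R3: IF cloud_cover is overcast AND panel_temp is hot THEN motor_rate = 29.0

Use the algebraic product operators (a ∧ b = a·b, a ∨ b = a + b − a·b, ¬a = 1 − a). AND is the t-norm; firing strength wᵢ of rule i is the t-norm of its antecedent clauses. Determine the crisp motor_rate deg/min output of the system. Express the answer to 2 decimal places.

47.03

R1 (z=74.0): ¬overcast=1−0.77=0.23, cool=0.63; AND[a·b] → w = 0.1449
R2 (z=62.1): clear=0.58, hot=0.76; AND[a·b] → w = 0.4408
R3 (z=29.0): overcast=0.77, hot=0.76; AND[a·b] → w = 0.5852
Weighted average = (0.1449·74.0 + 0.4408·62.1 + 0.5852·29.0) / (0.1449 + 0.4408 + 0.5852)
  = 55.0671 / 1.1709 = 47.03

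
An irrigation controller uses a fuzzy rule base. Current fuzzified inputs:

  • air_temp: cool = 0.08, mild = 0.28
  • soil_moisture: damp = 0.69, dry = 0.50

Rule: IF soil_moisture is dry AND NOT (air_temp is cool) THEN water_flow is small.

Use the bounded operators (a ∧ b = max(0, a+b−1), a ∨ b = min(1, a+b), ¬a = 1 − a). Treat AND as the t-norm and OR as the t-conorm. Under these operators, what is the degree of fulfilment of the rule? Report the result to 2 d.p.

0.42

firing strength: dry=0.50, ¬cool=1−0.08=0.92; AND[max(0, a+b−1)] → w = 0.42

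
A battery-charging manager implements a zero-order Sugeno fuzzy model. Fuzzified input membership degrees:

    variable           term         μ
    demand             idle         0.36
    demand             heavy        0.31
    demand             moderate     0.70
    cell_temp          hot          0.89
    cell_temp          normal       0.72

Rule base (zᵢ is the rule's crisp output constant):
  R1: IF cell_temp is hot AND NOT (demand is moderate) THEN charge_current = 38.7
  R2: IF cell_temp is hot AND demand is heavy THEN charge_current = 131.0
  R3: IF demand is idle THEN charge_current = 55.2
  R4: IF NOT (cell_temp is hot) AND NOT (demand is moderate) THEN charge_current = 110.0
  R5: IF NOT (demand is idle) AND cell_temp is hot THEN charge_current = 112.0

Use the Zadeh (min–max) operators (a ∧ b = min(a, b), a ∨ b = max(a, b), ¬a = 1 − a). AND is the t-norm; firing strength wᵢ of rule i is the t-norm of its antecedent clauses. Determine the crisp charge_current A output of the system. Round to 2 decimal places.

R1 (z=38.7): hot=0.89, ¬moderate=1−0.70=0.30; AND[min(a, b)] → w = 0.30
R2 (z=131.0): hot=0.89, heavy=0.31; AND[min(a, b)] → w = 0.31
R3 (z=55.2): idle=0.36 → w = 0.36
R4 (z=110.0): ¬hot=1−0.89=0.11, ¬moderate=1−0.70=0.30; AND[min(a, b)] → w = 0.11
R5 (z=112.0): ¬idle=1−0.36=0.64, hot=0.89; AND[min(a, b)] → w = 0.64
Weighted average = (0.30·38.7 + 0.31·131.0 + 0.36·55.2 + 0.11·110.0 + 0.64·112.0) / (0.30 + 0.31 + 0.36 + 0.11 + 0.64)
  = 155.8720 / 1.7200 = 90.62

90.62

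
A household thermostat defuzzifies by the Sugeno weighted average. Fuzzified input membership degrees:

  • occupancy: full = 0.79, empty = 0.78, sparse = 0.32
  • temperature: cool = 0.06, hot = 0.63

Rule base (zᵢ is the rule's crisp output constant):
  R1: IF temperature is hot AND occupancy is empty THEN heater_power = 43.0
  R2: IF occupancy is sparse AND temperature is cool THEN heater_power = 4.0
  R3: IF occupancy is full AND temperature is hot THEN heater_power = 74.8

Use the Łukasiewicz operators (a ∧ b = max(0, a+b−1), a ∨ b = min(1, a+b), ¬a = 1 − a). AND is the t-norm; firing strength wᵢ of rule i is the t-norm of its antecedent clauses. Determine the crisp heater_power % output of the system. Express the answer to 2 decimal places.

R1 (z=43.0): hot=0.63, empty=0.78; AND[max(0, a+b−1)] → w = 0.41
R2 (z=4.0): sparse=0.32, cool=0.06; AND[max(0, a+b−1)] → w = 0.00
R3 (z=74.8): full=0.79, hot=0.63; AND[max(0, a+b−1)] → w = 0.42
Weighted average = (0.41·43.0 + 0.00·4.0 + 0.42·74.8) / (0.41 + 0.00 + 0.42)
  = 49.0460 / 0.8300 = 59.09

59.09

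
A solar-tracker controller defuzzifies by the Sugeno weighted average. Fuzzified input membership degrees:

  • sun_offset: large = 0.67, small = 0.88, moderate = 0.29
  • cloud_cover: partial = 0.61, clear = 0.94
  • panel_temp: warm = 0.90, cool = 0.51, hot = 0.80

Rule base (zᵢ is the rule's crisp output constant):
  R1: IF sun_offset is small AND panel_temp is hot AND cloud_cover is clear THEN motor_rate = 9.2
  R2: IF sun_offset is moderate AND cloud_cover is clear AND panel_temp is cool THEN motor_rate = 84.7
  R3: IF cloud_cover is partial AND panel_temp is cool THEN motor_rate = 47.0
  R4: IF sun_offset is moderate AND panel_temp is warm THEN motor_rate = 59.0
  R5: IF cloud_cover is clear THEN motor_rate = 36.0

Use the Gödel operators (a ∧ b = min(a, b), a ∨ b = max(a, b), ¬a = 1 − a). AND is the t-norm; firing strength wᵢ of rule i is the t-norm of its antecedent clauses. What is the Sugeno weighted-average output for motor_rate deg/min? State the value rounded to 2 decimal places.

37.75

R1 (z=9.2): small=0.88, hot=0.80, clear=0.94; AND[min(a, b)] → w = 0.80
R2 (z=84.7): moderate=0.29, clear=0.94, cool=0.51; AND[min(a, b)] → w = 0.29
R3 (z=47.0): partial=0.61, cool=0.51; AND[min(a, b)] → w = 0.51
R4 (z=59.0): moderate=0.29, warm=0.90; AND[min(a, b)] → w = 0.29
R5 (z=36.0): clear=0.94 → w = 0.94
Weighted average = (0.80·9.2 + 0.29·84.7 + 0.51·47.0 + 0.29·59.0 + 0.94·36.0) / (0.80 + 0.29 + 0.51 + 0.29 + 0.94)
  = 106.8430 / 2.8300 = 37.75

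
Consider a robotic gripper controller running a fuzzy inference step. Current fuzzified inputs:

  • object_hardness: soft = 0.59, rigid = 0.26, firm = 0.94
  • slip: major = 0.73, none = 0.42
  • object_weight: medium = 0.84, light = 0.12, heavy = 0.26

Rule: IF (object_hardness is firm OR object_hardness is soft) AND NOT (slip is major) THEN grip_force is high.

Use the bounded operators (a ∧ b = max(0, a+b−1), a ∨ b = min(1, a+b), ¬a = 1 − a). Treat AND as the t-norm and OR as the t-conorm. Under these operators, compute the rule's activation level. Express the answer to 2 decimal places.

0.27

firing strength: (firm=0.94 OR soft=0.59) = 1.00; AND[max(0, a+b−1)] with ¬major=1−0.73=0.27 → w = 0.27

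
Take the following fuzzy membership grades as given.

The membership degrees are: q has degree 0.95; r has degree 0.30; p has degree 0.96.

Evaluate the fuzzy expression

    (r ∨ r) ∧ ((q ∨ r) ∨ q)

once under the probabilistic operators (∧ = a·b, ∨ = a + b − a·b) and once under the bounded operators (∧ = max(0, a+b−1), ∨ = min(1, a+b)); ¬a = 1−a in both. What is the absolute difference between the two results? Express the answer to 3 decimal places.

Under probabilistic:
  r ∨ r = a + b − a·b on (0.3000, 0.3000) = 0.5100
  q ∨ r = a + b − a·b on (0.9500, 0.3000) = 0.9650
  (q ∨ r) ∨ q = a + b − a·b on (0.9650, 0.9500) = 0.9982
  (r ∨ r) ∧ ((q ∨ r) ∨ q) = a·b on (0.5100, 0.9982) = 0.5091
  → value = 0.5091
Under bounded:
  r ∨ r = min(1, a+b) on (0.30, 0.30) = 0.60
  q ∨ r = min(1, a+b) on (0.95, 0.30) = 1.00
  (q ∨ r) ∨ q = min(1, a+b) on (1.00, 0.95) = 1.00
  (r ∨ r) ∧ ((q ∨ r) ∨ q) = max(0, a+b−1) on (0.60, 1.00) = 0.60
  → value = 0.6000
|0.5091 − 0.6000| = 0.091

0.091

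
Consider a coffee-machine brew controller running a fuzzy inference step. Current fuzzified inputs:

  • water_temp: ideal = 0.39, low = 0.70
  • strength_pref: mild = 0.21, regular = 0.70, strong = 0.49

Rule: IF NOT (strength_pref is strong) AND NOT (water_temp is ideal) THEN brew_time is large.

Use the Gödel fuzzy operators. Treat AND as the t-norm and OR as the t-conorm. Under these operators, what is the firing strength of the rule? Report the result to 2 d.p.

firing strength: ¬strong=1−0.49=0.51, ¬ideal=1−0.39=0.61; AND[min(a, b)] → w = 0.51

0.51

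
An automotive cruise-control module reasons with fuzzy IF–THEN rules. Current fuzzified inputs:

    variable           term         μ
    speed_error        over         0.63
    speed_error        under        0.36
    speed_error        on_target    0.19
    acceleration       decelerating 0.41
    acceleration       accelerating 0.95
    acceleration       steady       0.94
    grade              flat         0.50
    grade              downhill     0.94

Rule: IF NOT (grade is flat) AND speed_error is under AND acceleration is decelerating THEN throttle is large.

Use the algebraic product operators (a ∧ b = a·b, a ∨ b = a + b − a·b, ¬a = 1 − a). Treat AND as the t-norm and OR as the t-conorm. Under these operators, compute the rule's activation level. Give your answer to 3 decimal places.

firing strength: ¬flat=1−0.50=0.50, under=0.36, decelerating=0.41; AND[a·b] → w = 0.0738

0.074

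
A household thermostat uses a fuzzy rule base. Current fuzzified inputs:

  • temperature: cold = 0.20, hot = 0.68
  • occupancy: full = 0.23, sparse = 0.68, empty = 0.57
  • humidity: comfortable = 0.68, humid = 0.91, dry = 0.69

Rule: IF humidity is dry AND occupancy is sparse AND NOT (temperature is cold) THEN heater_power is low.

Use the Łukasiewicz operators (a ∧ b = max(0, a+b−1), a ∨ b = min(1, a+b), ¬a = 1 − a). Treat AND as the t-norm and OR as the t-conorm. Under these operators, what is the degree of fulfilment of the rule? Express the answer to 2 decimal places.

0.17

firing strength: dry=0.69, sparse=0.68, ¬cold=1−0.20=0.80; AND[max(0, a+b−1)] → w = 0.17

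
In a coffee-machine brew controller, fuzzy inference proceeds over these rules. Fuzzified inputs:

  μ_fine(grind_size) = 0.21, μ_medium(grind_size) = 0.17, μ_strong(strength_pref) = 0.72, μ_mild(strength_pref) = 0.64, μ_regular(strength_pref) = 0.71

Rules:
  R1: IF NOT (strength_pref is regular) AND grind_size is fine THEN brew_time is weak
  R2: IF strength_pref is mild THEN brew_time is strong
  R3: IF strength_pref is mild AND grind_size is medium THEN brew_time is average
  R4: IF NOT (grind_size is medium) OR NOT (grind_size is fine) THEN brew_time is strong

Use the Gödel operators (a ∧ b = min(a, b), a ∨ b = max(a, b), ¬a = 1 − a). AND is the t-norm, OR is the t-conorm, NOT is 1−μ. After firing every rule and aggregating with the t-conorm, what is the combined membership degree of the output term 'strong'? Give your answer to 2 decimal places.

0.83

R1: ¬regular=1−0.71=0.29, fine=0.21; AND[min(a, b)] → w = 0.21
R2: mild=0.64 → w = 0.64
R3: mild=0.64, medium=0.17; AND[min(a, b)] → w = 0.17
R4: ¬medium=1−0.17=0.83, ¬fine=1−0.21=0.79; OR[max(a, b)] → w = 0.83
Rules with consequent 'strong': {R2, R4} → strengths 0.64, 0.83
Aggregate via t-conorm [max(a, b)]: 0.83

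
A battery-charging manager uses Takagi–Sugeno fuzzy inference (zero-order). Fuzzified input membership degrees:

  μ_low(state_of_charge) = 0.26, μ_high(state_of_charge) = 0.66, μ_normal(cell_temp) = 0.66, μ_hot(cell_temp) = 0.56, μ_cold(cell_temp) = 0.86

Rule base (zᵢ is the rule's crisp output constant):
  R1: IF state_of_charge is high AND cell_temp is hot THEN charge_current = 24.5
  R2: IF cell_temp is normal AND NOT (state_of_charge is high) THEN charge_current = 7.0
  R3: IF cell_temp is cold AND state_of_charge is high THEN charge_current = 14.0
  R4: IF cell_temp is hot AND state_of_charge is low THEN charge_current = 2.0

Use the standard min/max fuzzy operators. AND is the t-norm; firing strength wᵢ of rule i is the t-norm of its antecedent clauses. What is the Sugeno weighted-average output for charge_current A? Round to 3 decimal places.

R1 (z=24.5): high=0.66, hot=0.56; AND[min(a, b)] → w = 0.56
R2 (z=7.0): normal=0.66, ¬high=1−0.66=0.34; AND[min(a, b)] → w = 0.34
R3 (z=14.0): cold=0.86, high=0.66; AND[min(a, b)] → w = 0.66
R4 (z=2.0): hot=0.56, low=0.26; AND[min(a, b)] → w = 0.26
Weighted average = (0.56·24.5 + 0.34·7.0 + 0.66·14.0 + 0.26·2.0) / (0.56 + 0.34 + 0.66 + 0.26)
  = 25.8600 / 1.8200 = 14.209

14.209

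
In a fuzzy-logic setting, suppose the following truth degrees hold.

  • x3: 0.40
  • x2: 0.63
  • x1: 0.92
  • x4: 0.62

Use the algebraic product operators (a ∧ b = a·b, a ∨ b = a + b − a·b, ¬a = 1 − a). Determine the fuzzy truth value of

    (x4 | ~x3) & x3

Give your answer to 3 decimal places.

~x3 = 1 − 0.4000 = 0.6000
x4 | ~x3 = a + b − a·b on (0.6200, 0.6000) = 0.8480
(x4 | ~x3) & x3 = a·b on (0.8480, 0.4000) = 0.3392

0.339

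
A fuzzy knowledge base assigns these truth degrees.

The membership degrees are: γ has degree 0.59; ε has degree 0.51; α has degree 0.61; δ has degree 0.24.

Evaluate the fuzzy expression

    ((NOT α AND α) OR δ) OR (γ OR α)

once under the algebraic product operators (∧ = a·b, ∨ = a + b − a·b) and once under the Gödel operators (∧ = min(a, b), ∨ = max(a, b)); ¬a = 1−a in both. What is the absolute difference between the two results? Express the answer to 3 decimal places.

0.297

Under algebraic product:
  NOT α = 1 − 0.6100 = 0.3900
  NOT α AND α = a·b on (0.3900, 0.6100) = 0.2379
  (NOT α AND α) OR δ = a + b − a·b on (0.2379, 0.2400) = 0.4208
  γ OR α = a + b − a·b on (0.5900, 0.6100) = 0.8401
  ((NOT α AND α) OR δ) OR (γ OR α) = a + b − a·b on (0.4208, 0.8401) = 0.9074
  → value = 0.9074
Under Gödel:
  NOT α = 1 − 0.61 = 0.39
  NOT α AND α = min(a, b) on (0.39, 0.61) = 0.39
  (NOT α AND α) OR δ = max(a, b) on (0.39, 0.24) = 0.39
  γ OR α = max(a, b) on (0.59, 0.61) = 0.61
  ((NOT α AND α) OR δ) OR (γ OR α) = max(a, b) on (0.39, 0.61) = 0.61
  → value = 0.6100
|0.9074 − 0.6100| = 0.297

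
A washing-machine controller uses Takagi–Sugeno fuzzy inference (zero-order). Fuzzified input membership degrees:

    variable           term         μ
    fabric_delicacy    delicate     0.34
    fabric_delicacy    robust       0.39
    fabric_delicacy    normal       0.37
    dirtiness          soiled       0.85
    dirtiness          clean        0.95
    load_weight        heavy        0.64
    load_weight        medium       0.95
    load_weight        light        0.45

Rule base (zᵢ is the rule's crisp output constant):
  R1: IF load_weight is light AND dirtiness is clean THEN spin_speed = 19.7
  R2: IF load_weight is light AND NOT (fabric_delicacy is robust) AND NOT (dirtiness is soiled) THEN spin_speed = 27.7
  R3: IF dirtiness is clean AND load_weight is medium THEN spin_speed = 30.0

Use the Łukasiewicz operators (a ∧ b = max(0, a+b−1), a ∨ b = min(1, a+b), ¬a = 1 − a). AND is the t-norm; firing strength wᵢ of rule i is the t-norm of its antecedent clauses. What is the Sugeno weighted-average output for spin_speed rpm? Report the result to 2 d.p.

R1 (z=19.7): light=0.45, clean=0.95; AND[max(0, a+b−1)] → w = 0.40
R2 (z=27.7): light=0.45, ¬robust=1−0.39=0.61, ¬soiled=1−0.85=0.15; AND[max(0, a+b−1)] → w = 0.00
R3 (z=30.0): clean=0.95, medium=0.95; AND[max(0, a+b−1)] → w = 0.90
Weighted average = (0.40·19.7 + 0.00·27.7 + 0.90·30.0) / (0.40 + 0.00 + 0.90)
  = 34.8800 / 1.3000 = 26.83

26.83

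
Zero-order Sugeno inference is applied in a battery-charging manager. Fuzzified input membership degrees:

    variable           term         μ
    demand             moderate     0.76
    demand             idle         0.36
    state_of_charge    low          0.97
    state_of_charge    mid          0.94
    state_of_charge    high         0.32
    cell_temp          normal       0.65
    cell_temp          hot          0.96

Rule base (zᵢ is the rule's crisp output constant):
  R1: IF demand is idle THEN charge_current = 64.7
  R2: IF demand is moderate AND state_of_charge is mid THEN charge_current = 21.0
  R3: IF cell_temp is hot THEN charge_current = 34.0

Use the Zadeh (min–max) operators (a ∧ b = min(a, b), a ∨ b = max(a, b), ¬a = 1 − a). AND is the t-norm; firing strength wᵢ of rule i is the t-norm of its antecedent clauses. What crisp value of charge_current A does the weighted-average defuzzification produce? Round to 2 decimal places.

34.56

R1 (z=64.7): idle=0.36 → w = 0.36
R2 (z=21.0): moderate=0.76, mid=0.94; AND[min(a, b)] → w = 0.76
R3 (z=34.0): hot=0.96 → w = 0.96
Weighted average = (0.36·64.7 + 0.76·21.0 + 0.96·34.0) / (0.36 + 0.76 + 0.96)
  = 71.8920 / 2.0800 = 34.56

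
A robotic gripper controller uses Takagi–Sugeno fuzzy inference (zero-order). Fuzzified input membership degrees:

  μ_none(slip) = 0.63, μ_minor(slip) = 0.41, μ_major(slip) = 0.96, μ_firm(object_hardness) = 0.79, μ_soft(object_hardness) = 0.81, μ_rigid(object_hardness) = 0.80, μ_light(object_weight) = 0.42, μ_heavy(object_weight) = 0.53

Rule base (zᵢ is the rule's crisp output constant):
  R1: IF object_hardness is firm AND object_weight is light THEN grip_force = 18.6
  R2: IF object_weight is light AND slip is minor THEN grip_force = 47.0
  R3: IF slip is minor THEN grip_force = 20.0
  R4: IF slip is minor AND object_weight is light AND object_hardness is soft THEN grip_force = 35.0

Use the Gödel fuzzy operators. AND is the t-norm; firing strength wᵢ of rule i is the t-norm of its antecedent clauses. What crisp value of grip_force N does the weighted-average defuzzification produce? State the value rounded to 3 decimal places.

R1 (z=18.6): firm=0.79, light=0.42; AND[min(a, b)] → w = 0.42
R2 (z=47.0): light=0.42, minor=0.41; AND[min(a, b)] → w = 0.41
R3 (z=20.0): minor=0.41 → w = 0.41
R4 (z=35.0): minor=0.41, light=0.42, soft=0.81; AND[min(a, b)] → w = 0.41
Weighted average = (0.42·18.6 + 0.41·47.0 + 0.41·20.0 + 0.41·35.0) / (0.42 + 0.41 + 0.41 + 0.41)
  = 49.6320 / 1.6500 = 30.080

30.080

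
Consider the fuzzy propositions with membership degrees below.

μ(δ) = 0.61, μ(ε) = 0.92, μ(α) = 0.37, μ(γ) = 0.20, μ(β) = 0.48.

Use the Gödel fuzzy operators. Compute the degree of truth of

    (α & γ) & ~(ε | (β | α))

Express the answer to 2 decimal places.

α & γ = min(a, b) on (0.37, 0.20) = 0.20
β | α = max(a, b) on (0.48, 0.37) = 0.48
ε | (β | α) = max(a, b) on (0.92, 0.48) = 0.92
~(ε | (β | α)) = 1 − 0.92 = 0.08
(α & γ) & ~(ε | (β | α)) = min(a, b) on (0.20, 0.08) = 0.08

0.08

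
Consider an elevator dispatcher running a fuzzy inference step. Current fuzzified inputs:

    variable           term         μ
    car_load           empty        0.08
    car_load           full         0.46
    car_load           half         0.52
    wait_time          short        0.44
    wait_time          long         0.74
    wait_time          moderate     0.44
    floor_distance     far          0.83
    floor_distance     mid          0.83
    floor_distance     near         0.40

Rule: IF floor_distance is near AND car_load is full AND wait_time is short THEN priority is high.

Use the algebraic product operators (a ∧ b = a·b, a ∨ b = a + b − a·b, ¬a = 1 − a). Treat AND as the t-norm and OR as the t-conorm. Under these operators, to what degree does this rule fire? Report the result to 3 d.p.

firing strength: near=0.40, full=0.46, short=0.44; AND[a·b] → w = 0.0810

0.081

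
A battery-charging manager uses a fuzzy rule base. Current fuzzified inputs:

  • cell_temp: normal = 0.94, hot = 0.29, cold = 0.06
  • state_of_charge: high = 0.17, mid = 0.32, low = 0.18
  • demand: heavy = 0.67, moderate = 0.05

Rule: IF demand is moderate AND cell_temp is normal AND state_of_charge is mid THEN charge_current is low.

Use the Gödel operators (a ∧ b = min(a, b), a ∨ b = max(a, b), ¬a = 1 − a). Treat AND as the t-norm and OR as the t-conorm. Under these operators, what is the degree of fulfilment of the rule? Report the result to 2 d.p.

firing strength: moderate=0.05, normal=0.94, mid=0.32; AND[min(a, b)] → w = 0.05

0.05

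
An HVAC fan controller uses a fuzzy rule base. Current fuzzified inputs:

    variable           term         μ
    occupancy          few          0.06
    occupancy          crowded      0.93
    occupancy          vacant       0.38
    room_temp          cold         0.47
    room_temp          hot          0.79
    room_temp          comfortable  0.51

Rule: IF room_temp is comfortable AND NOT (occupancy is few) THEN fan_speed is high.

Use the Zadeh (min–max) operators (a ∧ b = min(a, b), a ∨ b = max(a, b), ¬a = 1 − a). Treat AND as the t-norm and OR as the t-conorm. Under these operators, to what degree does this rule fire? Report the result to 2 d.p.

0.51

firing strength: comfortable=0.51, ¬few=1−0.06=0.94; AND[min(a, b)] → w = 0.51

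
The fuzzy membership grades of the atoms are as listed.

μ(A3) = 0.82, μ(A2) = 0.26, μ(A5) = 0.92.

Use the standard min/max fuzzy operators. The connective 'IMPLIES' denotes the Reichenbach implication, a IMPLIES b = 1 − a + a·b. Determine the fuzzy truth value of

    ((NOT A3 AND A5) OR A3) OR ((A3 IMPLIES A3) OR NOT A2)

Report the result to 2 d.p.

0.85

NOT A3 = 1 − 0.82 = 0.18
NOT A3 AND A5 = min(a, b) on (0.18, 0.92) = 0.18
(NOT A3 AND A5) OR A3 = max(a, b) on (0.18, 0.82) = 0.82
A3 IMPLIES A3  [Reichenbach: 1 − a + a·b] with a=0.82, b=0.82 → 0.85
NOT A2 = 1 − 0.26 = 0.74
(A3 IMPLIES A3) OR NOT A2 = max(a, b) on (0.85, 0.74) = 0.85
((NOT A3 AND A5) OR A3) OR ((A3 IMPLIES A3) OR NOT A2) = max(a, b) on (0.82, 0.85) = 0.85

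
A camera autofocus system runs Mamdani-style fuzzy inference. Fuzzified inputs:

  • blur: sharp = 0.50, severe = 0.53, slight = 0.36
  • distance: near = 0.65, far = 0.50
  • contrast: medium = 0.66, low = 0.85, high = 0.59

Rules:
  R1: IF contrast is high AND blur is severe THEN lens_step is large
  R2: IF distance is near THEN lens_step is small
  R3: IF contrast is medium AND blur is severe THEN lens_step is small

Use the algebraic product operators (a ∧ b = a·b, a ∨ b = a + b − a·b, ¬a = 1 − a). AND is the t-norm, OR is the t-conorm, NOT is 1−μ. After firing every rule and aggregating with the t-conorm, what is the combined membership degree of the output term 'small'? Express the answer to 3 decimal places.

R1: high=0.59, severe=0.53; AND[a·b] → w = 0.3127
R2: near=0.65 → w = 0.6500
R3: medium=0.66, severe=0.53; AND[a·b] → w = 0.3498
Rules with consequent 'small': {R2, R3} → strengths 0.6500, 0.3498
Aggregate via t-conorm [a + b − a·b]: 0.7724

0.772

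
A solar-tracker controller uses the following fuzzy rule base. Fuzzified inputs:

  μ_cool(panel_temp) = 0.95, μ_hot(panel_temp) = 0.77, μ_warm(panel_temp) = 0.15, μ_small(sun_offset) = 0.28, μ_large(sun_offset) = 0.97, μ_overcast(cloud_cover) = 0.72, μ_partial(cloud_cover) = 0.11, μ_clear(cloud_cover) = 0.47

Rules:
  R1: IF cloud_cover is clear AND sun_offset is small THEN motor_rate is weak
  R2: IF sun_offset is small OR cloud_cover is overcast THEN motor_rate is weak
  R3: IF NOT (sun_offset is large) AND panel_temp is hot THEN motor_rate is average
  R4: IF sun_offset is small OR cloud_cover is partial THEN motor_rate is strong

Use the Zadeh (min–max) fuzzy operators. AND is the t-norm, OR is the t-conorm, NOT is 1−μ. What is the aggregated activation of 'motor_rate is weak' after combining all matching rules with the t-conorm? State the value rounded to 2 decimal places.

R1: clear=0.47, small=0.28; AND[min(a, b)] → w = 0.28
R2: small=0.28, overcast=0.72; OR[max(a, b)] → w = 0.72
R3: ¬large=1−0.97=0.03, hot=0.77; AND[min(a, b)] → w = 0.03
R4: small=0.28, partial=0.11; OR[max(a, b)] → w = 0.28
Rules with consequent 'weak': {R1, R2} → strengths 0.28, 0.72
Aggregate via t-conorm [max(a, b)]: 0.72

0.72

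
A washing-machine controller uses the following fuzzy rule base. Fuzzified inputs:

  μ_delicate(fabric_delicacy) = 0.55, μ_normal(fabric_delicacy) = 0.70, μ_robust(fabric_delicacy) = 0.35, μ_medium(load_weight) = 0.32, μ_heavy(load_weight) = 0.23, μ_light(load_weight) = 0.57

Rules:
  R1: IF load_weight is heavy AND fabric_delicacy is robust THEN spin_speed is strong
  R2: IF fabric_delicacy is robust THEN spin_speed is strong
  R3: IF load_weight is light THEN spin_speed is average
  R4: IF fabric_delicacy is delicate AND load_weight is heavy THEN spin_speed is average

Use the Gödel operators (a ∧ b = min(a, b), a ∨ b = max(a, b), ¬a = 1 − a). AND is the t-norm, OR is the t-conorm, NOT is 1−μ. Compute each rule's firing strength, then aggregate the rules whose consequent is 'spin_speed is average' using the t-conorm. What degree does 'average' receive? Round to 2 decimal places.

0.57

R1: heavy=0.23, robust=0.35; AND[min(a, b)] → w = 0.23
R2: robust=0.35 → w = 0.35
R3: light=0.57 → w = 0.57
R4: delicate=0.55, heavy=0.23; AND[min(a, b)] → w = 0.23
Rules with consequent 'average': {R3, R4} → strengths 0.57, 0.23
Aggregate via t-conorm [max(a, b)]: 0.57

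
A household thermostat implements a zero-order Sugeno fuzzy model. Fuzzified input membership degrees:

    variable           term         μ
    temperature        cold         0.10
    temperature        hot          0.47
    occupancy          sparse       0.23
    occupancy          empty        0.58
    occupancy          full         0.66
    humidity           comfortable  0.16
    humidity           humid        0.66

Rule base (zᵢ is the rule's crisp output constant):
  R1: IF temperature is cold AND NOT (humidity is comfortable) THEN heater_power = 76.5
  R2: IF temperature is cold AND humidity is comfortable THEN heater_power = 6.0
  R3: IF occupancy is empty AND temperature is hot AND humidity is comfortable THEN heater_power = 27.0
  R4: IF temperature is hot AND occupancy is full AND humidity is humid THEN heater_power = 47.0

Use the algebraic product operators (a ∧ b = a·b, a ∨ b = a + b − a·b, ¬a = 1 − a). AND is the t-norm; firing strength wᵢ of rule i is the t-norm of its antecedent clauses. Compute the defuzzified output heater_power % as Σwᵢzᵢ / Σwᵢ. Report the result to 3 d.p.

R1 (z=76.5): cold=0.10, ¬comfortable=1−0.16=0.84; AND[a·b] → w = 0.0840
R2 (z=6.0): cold=0.10, comfortable=0.16; AND[a·b] → w = 0.0160
R3 (z=27.0): empty=0.58, hot=0.47, comfortable=0.16; AND[a·b] → w = 0.0436
R4 (z=47.0): hot=0.47, full=0.66, humid=0.66; AND[a·b] → w = 0.2047
Weighted average = (0.0840·76.5 + 0.0160·6.0 + 0.0436·27.0 + 0.2047·47.0) / (0.0840 + 0.0160 + 0.0436 + 0.2047)
  = 17.3220 / 0.3483 = 49.726

49.726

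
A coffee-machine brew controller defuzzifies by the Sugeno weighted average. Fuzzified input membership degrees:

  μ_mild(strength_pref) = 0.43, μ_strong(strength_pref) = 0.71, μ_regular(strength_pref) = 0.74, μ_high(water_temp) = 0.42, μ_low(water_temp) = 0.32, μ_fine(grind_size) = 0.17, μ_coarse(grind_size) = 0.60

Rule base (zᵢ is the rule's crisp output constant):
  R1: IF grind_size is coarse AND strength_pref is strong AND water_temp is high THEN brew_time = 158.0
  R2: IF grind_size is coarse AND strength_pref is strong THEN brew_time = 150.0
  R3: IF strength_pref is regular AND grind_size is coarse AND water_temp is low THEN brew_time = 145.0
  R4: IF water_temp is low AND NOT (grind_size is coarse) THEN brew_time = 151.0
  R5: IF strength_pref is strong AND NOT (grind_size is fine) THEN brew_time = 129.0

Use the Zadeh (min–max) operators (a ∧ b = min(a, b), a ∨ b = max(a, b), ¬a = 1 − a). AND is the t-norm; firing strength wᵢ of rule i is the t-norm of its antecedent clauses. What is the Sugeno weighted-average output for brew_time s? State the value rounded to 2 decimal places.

R1 (z=158.0): coarse=0.60, strong=0.71, high=0.42; AND[min(a, b)] → w = 0.42
R2 (z=150.0): coarse=0.60, strong=0.71; AND[min(a, b)] → w = 0.60
R3 (z=145.0): regular=0.74, coarse=0.60, low=0.32; AND[min(a, b)] → w = 0.32
R4 (z=151.0): low=0.32, ¬coarse=1−0.60=0.40; AND[min(a, b)] → w = 0.32
R5 (z=129.0): strong=0.71, ¬fine=1−0.17=0.83; AND[min(a, b)] → w = 0.71
Weighted average = (0.42·158.0 + 0.60·150.0 + 0.32·145.0 + 0.32·151.0 + 0.71·129.0) / (0.42 + 0.60 + 0.32 + 0.32 + 0.71)
  = 342.6700 / 2.3700 = 144.59

144.59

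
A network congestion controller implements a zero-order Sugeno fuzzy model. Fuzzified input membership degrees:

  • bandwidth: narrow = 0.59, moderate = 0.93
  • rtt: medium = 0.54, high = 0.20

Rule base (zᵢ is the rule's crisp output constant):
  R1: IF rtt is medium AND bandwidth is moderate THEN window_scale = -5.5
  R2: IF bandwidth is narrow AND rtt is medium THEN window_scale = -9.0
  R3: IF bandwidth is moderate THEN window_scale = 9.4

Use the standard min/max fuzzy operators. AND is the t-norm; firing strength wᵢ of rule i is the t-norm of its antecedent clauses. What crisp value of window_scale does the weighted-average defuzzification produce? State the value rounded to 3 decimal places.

0.454

R1 (z=-5.5): medium=0.54, moderate=0.93; AND[min(a, b)] → w = 0.54
R2 (z=-9.0): narrow=0.59, medium=0.54; AND[min(a, b)] → w = 0.54
R3 (z=9.4): moderate=0.93 → w = 0.93
Weighted average = (0.54·-5.5 + 0.54·-9.0 + 0.93·9.4) / (0.54 + 0.54 + 0.93)
  = 0.9120 / 2.0100 = 0.454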